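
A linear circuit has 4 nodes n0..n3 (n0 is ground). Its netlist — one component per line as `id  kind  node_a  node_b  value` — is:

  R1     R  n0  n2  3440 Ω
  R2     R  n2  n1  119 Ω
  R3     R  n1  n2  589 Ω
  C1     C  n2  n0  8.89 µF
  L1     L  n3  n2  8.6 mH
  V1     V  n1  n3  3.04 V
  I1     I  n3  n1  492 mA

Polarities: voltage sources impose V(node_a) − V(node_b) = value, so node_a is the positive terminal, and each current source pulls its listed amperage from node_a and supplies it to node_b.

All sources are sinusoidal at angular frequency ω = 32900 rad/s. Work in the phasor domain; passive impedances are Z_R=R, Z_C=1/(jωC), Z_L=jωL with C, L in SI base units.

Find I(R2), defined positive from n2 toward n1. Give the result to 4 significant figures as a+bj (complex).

-0.002786+0.007964j A

Apply KCL at each of the 3 non-ground nodes and solve the resulting linear system.
Node n1: branches {R2, R3, V1, I1} → V_1 = 0.3316-0.9477j
Node n2: branches {R1, R2, R3, C1, L1} → V_2 = 0.000+0.000j
Node n3: branches {L1, V1, I1} → V_3 = -2.708-0.9477j
Source currents: i(V1)=0.4887+0.009572j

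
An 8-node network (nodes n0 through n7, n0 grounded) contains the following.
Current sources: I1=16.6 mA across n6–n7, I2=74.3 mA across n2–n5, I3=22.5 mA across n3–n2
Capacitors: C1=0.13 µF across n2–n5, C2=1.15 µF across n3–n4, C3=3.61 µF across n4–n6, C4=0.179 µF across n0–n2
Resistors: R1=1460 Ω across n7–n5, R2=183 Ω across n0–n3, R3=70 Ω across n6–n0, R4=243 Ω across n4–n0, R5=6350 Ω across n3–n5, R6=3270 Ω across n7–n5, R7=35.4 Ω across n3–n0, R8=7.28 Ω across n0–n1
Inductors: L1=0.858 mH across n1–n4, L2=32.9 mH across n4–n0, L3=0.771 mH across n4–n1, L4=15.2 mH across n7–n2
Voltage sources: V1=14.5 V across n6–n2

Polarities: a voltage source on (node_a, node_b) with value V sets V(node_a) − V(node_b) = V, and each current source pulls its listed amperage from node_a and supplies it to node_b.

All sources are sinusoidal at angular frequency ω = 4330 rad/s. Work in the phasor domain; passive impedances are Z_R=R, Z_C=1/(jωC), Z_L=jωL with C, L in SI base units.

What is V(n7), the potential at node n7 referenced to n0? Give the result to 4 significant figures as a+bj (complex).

-11.71+4.611j V

Apply KCL at each of the 7 non-ground nodes and solve the resulting linear system.
Node n1: branches {L1, L3, R8} → V_1 = 0.01570+0.08784j
Node n2: branches {C1, I2, I3, L4, C4, V1} → V_2 = -13.55-0.04411j
Node n3: branches {R2, C2, R5, I3, R7} → V_3 = -0.4840-0.03994j
Node n4: branches {L1, L2, C2, R4, L3, C3} → V_4 = -0.005518+0.09164j
Node n5: branches {C1, R1, I2, R5, R6} → V_5 = 42.93-23.72j
Node n6: branches {I1, R3, C3, V1} → V_6 = 0.9455-0.04411j
Node n7: branches {I1, R1, R6, L4} → V_7 = -11.71+4.611j
Source currents: i(V1)=-0.03223-0.01423j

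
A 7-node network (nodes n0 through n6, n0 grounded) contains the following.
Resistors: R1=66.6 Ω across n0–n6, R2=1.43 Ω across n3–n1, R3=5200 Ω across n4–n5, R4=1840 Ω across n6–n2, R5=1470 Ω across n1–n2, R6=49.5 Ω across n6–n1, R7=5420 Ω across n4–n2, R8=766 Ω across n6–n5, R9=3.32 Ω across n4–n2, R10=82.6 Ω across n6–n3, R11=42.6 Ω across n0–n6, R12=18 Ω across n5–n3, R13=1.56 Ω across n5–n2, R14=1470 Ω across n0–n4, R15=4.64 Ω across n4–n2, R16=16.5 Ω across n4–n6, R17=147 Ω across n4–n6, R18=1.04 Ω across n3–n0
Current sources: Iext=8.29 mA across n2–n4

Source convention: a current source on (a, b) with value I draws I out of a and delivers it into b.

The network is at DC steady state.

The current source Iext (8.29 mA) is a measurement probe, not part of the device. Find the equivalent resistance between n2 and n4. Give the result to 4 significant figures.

MNA unknowns: 6 node voltages V₁..V_6
R1: Y=0.01502 on G[0,6]
R2: Y=0.6993 on G[3,1]
R3: Y=0.0001923 on G[4,5]
R4: Y=0.0005435 on G[6,2]
R5: Y=0.0006803 on G[1,2]
R6: Y=0.02020 on G[6,1]
R7: Y=0.0001845 on G[4,2]
R8: Y=0.001305 on G[6,5]
R9: Y=0.3012 on G[4,2]
R10: Y=0.01211 on G[6,3]
R11: Y=0.02347 on G[0,6]
R12: Y=0.05556 on G[5,3]
R13: Y=0.6410 on G[5,2]
R14: Y=0.0006803 on G[0,4]
R15: Y=0.2155 on G[4,2]
R16: Y=0.06061 on G[4,6]
R17: Y=0.006803 on G[4,6]
R18: Y=0.9615 on G[3,0]
Iext: z[2]−=0.00829, z[4]+=0.00829
solve → V1=-5.864e-05, V2=-0.006255, V3=-0.0001784, V4=0.009134, V5=-0.005747, V6=0.004295

R_eq = 1.856 Ω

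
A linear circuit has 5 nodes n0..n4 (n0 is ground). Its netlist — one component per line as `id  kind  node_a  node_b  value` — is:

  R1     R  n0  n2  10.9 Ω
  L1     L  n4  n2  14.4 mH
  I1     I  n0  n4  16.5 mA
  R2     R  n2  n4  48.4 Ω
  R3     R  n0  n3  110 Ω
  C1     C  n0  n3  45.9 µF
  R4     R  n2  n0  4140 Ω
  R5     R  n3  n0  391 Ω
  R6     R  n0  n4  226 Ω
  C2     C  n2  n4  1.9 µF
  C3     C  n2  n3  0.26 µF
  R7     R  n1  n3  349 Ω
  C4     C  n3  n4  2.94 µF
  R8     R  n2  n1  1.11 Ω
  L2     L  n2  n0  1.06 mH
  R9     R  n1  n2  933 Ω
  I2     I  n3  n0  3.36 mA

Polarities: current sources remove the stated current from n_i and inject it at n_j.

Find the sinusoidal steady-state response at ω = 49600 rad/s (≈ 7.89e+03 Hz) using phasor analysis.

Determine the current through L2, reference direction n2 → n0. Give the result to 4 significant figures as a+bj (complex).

MNA unknowns: 4 node voltages V₁..V_4
R1: Y=0.09174+0.000j on G[0,2]
L1: Y=0.000-0.001400j on G[4,2]
I1: z[0]−=0.0165, z[4]+=0.0165
R2: Y=0.02066+0.000j on G[2,4]
R3: Y=0.009091+0.000j on G[0,3]
C1: Y=0.000+2.277j on G[0,3]
R4: Y=0.0002415+0.000j on G[2,0]
R5: Y=0.002558+0.000j on G[3,0]
R6: Y=0.004425+0.000j on G[0,4]
C2: Y=0.000+0.09424j on G[2,4]
C3: Y=0.000+0.01290j on G[2,3]
R7: Y=0.002865+0.000j on G[1,3]
C4: Y=0.000+0.1458j on G[3,4]
R8: Y=0.9009+0.000j on G[2,1]
L2: Y=0.000-0.01902j on G[2,0]
R9: Y=0.001072+0.000j on G[1,2]
I2: z[3]−=0.00336, z[0]+=0.00336
solve → V1=0.05020-0.03116j, V2=0.05035-0.03125j, V3=0.001869-0.003936j, V4=0.02698-0.08522j

-0.0005943-0.0009577j A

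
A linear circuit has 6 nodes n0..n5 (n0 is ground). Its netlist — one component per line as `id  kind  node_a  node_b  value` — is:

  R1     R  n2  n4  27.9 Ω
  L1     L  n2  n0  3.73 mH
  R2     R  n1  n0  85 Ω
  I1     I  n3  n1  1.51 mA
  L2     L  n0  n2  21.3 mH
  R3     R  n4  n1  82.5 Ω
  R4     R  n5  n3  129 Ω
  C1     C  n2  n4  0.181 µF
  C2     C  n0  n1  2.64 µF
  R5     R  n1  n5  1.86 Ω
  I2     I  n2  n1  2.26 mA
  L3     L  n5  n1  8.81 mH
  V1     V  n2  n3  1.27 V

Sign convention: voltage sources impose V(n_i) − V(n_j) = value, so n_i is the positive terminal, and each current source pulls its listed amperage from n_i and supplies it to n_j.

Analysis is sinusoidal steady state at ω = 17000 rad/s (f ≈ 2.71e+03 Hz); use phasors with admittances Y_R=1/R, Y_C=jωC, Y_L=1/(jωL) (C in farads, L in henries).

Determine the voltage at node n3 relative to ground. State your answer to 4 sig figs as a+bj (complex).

-1.150+0.2340j V

Apply KCL at each of the 5 non-ground nodes and solve the resulting linear system.
Node n1: branches {R2, I1, R3, C2, R5, I2, L3} → V_1 = 0.02254+0.1025j
Node n2: branches {R1, L1, L2, C1, I2, V1} → V_2 = 0.1197+0.2340j
Node n3: branches {I1, R4, V1} → V_3 = -1.150+0.2340j
Node n4: branches {R1, R3, C1} → V_4 = 0.09311+0.2025j
Node n5: branches {R4, R5, L3} → V_5 = 0.005849+0.1042j
Source currents: i(V1)=-0.007453+0.001006j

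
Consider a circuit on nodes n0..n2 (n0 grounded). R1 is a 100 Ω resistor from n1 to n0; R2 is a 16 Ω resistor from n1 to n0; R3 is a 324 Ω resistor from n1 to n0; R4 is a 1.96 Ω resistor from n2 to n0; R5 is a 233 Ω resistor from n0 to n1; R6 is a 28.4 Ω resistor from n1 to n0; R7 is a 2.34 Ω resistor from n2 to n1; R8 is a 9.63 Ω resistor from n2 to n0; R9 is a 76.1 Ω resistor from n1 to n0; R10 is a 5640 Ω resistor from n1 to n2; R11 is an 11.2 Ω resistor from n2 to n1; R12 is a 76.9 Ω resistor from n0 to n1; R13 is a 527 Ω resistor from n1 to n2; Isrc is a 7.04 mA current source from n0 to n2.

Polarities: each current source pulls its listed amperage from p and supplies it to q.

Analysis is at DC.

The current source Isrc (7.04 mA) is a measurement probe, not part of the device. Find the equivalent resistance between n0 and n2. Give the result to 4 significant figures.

MNA unknowns: 2 node voltages V₁..V_2
R1: Y=0.01000 on G[1,0]
R2: Y=0.06250 on G[1,0]
R3: Y=0.003086 on G[1,0]
R4: Y=0.5102 on G[2,0]
R5: Y=0.004292 on G[0,1]
R6: Y=0.03521 on G[1,0]
R7: Y=0.4274 on G[2,1]
R8: Y=0.1038 on G[2,0]
R9: Y=0.01314 on G[1,0]
R10: Y=0.0001773 on G[1,2]
R11: Y=0.08929 on G[2,1]
R12: Y=0.01300 on G[0,1]
R13: Y=0.001898 on G[1,2]
Isrc: z[0]−=0.00704, z[2]+=0.00704
solve → V1=0.007632, V2=0.009710

R_eq = 1.379 Ω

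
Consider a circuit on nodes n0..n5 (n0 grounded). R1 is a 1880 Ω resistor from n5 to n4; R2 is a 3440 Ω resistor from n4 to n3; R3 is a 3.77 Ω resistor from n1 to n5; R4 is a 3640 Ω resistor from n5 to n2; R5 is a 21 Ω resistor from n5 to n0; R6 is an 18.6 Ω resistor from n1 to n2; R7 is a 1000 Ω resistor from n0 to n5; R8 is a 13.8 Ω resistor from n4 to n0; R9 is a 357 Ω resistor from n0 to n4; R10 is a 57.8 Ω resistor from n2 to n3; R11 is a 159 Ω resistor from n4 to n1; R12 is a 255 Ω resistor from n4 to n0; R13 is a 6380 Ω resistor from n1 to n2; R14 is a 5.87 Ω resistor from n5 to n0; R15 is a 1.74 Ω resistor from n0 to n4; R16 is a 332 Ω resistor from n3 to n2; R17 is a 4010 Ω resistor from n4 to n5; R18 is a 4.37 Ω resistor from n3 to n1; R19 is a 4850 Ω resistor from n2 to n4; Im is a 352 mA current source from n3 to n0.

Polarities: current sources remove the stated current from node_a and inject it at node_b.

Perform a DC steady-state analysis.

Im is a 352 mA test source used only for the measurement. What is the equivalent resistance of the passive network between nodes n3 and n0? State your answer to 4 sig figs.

MNA unknowns: 5 node voltages V₁..V_5
R1: Y=0.0005319 on G[5,4]
R2: Y=0.0002907 on G[4,3]
R3: Y=0.2653 on G[1,5]
R4: Y=0.0002747 on G[5,2]
R5: Y=0.04762 on G[5,0]
R6: Y=0.05376 on G[1,2]
R7: Y=0.001000 on G[0,5]
R8: Y=0.07246 on G[4,0]
R9: Y=0.002801 on G[0,4]
R10: Y=0.01730 on G[2,3]
R11: Y=0.006289 on G[4,1]
R12: Y=0.003922 on G[4,0]
R13: Y=0.0001567 on G[1,2]
R14: Y=0.1704 on G[5,0]
R15: Y=0.5747 on G[0,4]
R16: Y=0.003012 on G[3,2]
R17: Y=0.0002494 on G[4,5]
R18: Y=0.2288 on G[3,1]
R19: Y=0.0002062 on G[2,4]
Im: z[3]−=0.352, z[0]+=0.352
solve → V1=-2.769, V2=-3.148, V3=-4.207, V4=-0.03094, V5=-1.515

R_eq = 11.95 Ω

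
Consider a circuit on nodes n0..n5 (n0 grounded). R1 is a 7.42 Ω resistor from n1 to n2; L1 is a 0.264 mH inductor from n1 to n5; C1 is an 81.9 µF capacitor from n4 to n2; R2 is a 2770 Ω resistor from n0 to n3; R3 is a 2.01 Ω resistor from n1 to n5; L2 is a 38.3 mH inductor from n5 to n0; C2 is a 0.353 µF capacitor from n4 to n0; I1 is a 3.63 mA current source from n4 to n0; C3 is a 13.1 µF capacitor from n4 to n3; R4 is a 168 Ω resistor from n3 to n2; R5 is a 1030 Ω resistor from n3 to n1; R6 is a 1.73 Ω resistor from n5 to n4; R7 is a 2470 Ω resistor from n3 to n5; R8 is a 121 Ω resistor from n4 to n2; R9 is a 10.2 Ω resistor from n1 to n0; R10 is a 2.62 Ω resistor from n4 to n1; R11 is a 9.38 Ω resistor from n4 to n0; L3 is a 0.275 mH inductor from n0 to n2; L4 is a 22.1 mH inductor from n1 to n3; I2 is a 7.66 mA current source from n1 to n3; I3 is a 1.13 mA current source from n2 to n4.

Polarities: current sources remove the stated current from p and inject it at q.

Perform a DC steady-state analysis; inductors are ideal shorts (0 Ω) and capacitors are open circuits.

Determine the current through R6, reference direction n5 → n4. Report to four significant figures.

0.001345 A

MNA unknowns: 5 node voltages V₁..V_5 plus 4 source currents (L1, L2, L3, L4)
R1: Y=0.1348 on G[1,2]
L1: row V1−V5=0, i_L1 at 1,5
C1: Y=0.000 on G[4,2]
R2: Y=0.0003610 on G[0,3]
R3: Y=0.4975 on G[1,5]
L2: row V5−V0=0, i_L2 at 5,0
C2: Y=0.000 on G[4,0]
I1: z[4]−=0.00363, z[0]+=0.00363
C3: Y=0.000 on G[4,3]
R4: Y=0.005952 on G[3,2]
R5: Y=0.0009709 on G[3,1]
R6: Y=0.5780 on G[5,4]
R7: Y=0.0004049 on G[3,5]
R8: Y=0.008264 on G[4,2]
R9: Y=0.09804 on G[1,0]
R10: Y=0.3817 on G[4,1]
R11: Y=0.1066 on G[4,0]
L3: row V0−V2=0, i_L3 at 0,2
L4: row V1−V3=0, i_L4 at 1,3
I2: z[1]−=0.00766, z[3]+=0.00766
I3: z[2]−=0.00113, z[4]+=0.00113
solve → V1=0.000, V2=0.000, V3=0.000, V4=-0.002326, V5=0.000
aux → i_L1=-0.0008880, i_L2=-0.002233, i_L3=0.001149, i_L4=-0.007660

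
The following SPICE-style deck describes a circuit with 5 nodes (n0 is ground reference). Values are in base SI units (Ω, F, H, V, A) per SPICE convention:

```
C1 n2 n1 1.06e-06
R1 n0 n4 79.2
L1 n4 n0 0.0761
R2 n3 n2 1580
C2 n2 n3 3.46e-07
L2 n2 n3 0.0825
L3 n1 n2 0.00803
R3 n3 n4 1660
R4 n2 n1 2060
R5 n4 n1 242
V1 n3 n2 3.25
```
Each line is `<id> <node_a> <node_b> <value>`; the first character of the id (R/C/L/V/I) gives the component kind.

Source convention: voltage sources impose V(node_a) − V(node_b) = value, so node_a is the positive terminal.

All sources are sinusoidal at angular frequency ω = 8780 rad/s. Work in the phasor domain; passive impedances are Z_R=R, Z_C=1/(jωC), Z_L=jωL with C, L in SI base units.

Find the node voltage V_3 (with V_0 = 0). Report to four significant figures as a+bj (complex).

2.776-0.2932j V

Apply KCL at each of the 4 non-ground nodes and solve the resulting linear system.
Node n1: branches {C1, L3, R4, R5} → V_1 = -0.4046+0.04274j
Node n2: branches {C1, R2, C2, L2, L3, R4, V1} → V_2 = -0.4743-0.2932j
Node n3: branches {R2, C2, L2, R3, V1} → V_3 = 2.776-0.2932j
Node n4: branches {R1, L1, R3, R5} → V_4 = 0.000+0.000j
Source currents: i(V1)=-0.003729-0.005210j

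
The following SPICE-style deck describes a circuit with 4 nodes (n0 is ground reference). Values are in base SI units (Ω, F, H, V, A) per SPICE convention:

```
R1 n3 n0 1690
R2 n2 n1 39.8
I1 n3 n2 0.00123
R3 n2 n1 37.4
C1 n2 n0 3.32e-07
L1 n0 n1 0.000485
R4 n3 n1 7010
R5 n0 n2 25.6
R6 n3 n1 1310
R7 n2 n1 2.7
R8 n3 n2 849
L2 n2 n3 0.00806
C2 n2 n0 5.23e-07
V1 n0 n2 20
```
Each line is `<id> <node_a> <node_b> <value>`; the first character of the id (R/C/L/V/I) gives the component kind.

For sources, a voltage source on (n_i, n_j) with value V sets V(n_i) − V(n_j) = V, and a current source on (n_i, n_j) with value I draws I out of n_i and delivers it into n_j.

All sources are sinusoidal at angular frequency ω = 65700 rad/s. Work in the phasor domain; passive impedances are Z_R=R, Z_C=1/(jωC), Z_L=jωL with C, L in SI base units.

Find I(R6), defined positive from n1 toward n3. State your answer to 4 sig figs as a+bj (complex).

-0.002131-0.002309j A

Element admittances at ω=65700 rad/s:
  Y(R1) = 0.0005917+0.000j S between n3,n0
  Y(R2) = 0.02513+0.000j S between n2,n1
  I1: injects 0.00123 A into n2 (from n3)
  Y(R3) = 0.02674+0.000j S between n2,n1
  Y(C1) = 0.000+0.02181j S between n2,n0
  Y(L1) = 0.000-0.03138j S between n0,n1
  Y(R4) = 0.0001427+0.000j S between n3,n1
  Y(R5) = 0.03906+0.000j S between n0,n2
  Y(R6) = 0.0007634+0.000j S between n3,n1
  Y(R7) = 0.3704+0.000j S between n2,n1
  Y(R8) = 0.001178+0.000j S between n3,n2
  Y(L2) = 0.000-0.001888j S between n2,n3
  Y(C2) = 0.000+0.03436j S between n2,n0
  V1: constraint V(n0)−V(n2) = 20
Assemble and solve the 4×4 MNA system:
  V(n1)=-19.88-1.471j  V(n2)=-20.00+0.000j  V(n3)=-17.09+1.553j
  i(V1)=-0.8375-0.4985j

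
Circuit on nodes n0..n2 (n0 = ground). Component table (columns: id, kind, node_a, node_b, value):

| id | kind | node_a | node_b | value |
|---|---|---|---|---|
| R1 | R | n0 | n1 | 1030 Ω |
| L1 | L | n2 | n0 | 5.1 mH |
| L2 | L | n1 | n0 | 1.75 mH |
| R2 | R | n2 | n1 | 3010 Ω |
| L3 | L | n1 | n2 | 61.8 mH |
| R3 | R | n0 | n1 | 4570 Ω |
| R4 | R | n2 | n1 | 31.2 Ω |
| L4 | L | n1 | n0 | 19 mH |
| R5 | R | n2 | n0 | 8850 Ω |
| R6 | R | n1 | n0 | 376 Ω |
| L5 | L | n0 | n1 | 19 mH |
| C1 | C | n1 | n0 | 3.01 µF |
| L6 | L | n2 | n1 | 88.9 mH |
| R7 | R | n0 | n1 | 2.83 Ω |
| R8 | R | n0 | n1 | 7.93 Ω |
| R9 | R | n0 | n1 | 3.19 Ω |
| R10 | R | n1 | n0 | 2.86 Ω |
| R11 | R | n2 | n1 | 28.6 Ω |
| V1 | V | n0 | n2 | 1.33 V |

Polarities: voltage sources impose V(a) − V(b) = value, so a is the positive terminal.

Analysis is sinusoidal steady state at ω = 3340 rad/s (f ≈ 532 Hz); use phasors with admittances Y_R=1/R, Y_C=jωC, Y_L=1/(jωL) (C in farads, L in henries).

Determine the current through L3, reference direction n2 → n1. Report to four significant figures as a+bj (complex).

MNA unknowns: 2 node voltages V₁..V_2 plus 1 source current (V1)
R1: Y=0.0009709+0.000j on G[0,1]
L1: Y=0.000-0.05871j on G[2,0]
L2: Y=0.000-0.1711j on G[1,0]
R2: Y=0.0003322+0.000j on G[2,1]
L3: Y=0.000-0.004845j on G[1,2]
R3: Y=0.0002188+0.000j on G[0,1]
R4: Y=0.03205+0.000j on G[2,1]
L4: Y=0.000-0.01576j on G[1,0]
R5: Y=0.0001130+0.000j on G[2,0]
R6: Y=0.002660+0.000j on G[1,0]
L5: Y=0.000-0.01576j on G[0,1]
C1: Y=0.000+0.01005j on G[1,0]
L6: Y=0.000-0.003368j on G[2,1]
R7: Y=0.3534+0.000j on G[0,1]
R8: Y=0.1261+0.000j on G[0,1]
R9: Y=0.3135+0.000j on G[0,1]
R10: Y=0.3497+0.000j on G[1,0]
R11: Y=0.03497+0.000j on G[2,1]
V1: row V0−V2=1.33, i_V1 at 0,2
solve → V1=-0.07328-0.003122j, V2=-1.330+0.000j
aux → i_V1=-0.08476+0.08861j

1.512e-05+0.006088j A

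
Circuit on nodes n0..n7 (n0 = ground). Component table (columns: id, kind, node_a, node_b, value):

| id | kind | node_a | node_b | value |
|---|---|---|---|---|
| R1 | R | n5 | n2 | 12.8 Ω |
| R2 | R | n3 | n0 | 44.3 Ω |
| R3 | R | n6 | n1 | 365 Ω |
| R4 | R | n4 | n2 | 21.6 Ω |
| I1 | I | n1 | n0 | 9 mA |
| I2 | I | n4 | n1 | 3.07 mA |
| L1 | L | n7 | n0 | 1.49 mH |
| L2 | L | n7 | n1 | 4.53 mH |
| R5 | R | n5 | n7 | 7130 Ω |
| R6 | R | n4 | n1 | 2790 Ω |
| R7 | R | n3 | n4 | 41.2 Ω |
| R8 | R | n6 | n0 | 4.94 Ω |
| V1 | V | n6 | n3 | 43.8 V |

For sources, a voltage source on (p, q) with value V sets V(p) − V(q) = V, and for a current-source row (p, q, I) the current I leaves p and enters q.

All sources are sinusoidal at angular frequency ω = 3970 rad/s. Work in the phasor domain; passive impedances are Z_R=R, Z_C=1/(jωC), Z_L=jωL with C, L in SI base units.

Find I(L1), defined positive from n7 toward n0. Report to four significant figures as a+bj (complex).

-0.01307+0.0006665j A

Element admittances at ω=3970 rad/s:
  Y(R1) = 0.07812+0.000j S between n5,n2
  Y(R2) = 0.02257+0.000j S between n3,n0
  Y(R3) = 0.002740+0.000j S between n6,n1
  Y(R4) = 0.04630+0.000j S between n4,n2
  I1: injects 0.009 A into n0 (from n1)
  I2: injects 0.00307 A into n1 (from n4)
  Y(L1) = 0.000-0.1691j S between n7,n0
  Y(L2) = 0.000-0.05560j S between n7,n1
  Y(R5) = 0.0001403+0.000j S between n5,n7
  Y(R6) = 0.0003584+0.000j S between n4,n1
  Y(R7) = 0.02427+0.000j S between n3,n4
  Y(R8) = 0.2024+0.000j S between n6,n0
  V1: constraint V(n6)−V(n3) = 43.8
Assemble and solve the 8×8 MNA system:
  V(n1)=-0.01575-0.2153j  V(n2)=-38.60-0.006667j  V(n3)=-39.39-0.002962j  V(n4)=-38.72-0.006454j  V(n5)=-38.53-0.006794j  V(n6)=4.412-0.002962j  V(n7)=-0.003942-0.07734j
  i(V1)=-0.9053+1.788e-05j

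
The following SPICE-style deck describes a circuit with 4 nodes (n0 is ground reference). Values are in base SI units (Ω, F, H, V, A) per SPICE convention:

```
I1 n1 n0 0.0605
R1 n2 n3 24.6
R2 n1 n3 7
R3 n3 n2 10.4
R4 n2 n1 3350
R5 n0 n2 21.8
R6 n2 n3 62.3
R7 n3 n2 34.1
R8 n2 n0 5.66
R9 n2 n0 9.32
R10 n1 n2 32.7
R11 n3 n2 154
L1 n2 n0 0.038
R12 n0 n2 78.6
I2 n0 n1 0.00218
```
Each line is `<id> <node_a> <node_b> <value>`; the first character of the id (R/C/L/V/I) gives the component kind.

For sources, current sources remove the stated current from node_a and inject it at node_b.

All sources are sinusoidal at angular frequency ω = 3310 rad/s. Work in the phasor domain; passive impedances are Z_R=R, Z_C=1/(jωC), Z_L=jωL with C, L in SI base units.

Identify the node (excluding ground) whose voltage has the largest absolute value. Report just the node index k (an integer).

1

Element admittances at ω=3310 rad/s:
  I1: injects 0.0605 A into n0 (from n1)
  Y(R1) = 0.04065+0.000j S between n2,n3
  Y(R2) = 0.1429+0.000j S between n1,n3
  Y(R3) = 0.09615+0.000j S between n3,n2
  Y(R4) = 0.0002985+0.000j S between n2,n1
  Y(R5) = 0.04587+0.000j S between n0,n2
  Y(R6) = 0.01605+0.000j S between n2,n3
  Y(R7) = 0.02933+0.000j S between n3,n2
  Y(R8) = 0.1767+0.000j S between n2,n0
  Y(R9) = 0.1073+0.000j S between n2,n0
  Y(R10) = 0.03058+0.000j S between n1,n2
  Y(R11) = 0.006494+0.000j S between n3,n2
  Y(L1) = 0.000-0.007950j S between n2,n0
  Y(R12) = 0.01272+0.000j S between n0,n2
  I2: injects 0.00218 A into n1 (from n0)
Assemble and solve the 3×3 MNA system:
  V(n1)=-0.6900-0.003949j  V(n2)=-0.1702-0.003949j  V(n3)=-0.3942-0.003949j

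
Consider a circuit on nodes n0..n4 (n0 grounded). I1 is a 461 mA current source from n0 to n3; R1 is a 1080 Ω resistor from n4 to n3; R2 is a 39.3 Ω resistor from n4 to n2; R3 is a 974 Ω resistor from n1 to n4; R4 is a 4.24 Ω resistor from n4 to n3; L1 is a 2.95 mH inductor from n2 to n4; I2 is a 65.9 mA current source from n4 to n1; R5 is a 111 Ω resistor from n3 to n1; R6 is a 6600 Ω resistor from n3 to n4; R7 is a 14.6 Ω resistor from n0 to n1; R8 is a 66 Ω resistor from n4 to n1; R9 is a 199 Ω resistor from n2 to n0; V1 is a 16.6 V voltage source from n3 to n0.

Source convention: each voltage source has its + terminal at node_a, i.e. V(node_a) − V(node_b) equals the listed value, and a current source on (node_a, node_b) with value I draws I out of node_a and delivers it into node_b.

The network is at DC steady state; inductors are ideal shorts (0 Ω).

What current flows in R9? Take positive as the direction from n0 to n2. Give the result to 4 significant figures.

-0.07684 A

Apply KCL at each of the 4 non-ground nodes and solve the resulting linear system.
Node n1: branches {R3, I2, R5, R7, R8} → V_1 = 4.940
Node n2: branches {R2, L1, R9} → V_2 = 15.29
Node n3: branches {I1, R1, R4, R5, R6, V1} → V_3 = 16.60
Node n4: branches {R1, R2, R3, R4, L1, I2, R6, R8} → V_4 = 15.29
Source currents: i(L1)=-0.07684, i(V1)=0.04577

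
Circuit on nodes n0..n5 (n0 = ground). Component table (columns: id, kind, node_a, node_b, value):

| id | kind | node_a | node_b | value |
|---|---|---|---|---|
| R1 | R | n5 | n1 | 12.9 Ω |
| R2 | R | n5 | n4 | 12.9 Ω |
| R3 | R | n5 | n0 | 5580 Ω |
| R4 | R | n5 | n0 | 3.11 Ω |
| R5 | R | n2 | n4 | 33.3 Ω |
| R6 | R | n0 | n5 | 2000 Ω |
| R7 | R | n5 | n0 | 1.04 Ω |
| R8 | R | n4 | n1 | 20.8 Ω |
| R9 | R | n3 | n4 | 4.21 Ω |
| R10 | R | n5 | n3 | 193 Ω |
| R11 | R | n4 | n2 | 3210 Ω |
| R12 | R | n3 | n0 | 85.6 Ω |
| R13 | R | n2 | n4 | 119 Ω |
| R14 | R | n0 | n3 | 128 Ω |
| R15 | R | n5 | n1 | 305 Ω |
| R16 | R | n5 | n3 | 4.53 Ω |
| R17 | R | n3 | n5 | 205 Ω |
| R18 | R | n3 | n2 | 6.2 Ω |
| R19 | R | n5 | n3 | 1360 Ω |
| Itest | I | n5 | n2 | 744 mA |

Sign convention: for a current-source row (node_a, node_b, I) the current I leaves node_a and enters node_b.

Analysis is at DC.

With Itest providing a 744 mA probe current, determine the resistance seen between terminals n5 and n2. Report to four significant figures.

R_eq = 7.822 Ω

Apply KCL at each of the 5 non-ground nodes and solve the resulting linear system.
Node n1: branches {R1, R8, R15} → V_1 = 0.6821
Node n2: branches {R5, R11, R13, R18, Itest} → V_2 = 5.788
Node n3: branches {R9, R10, R12, R14, R16, R17, R18, R19} → V_3 = 2.113
Node n4: branches {R2, R5, R8, R9, R11, R13} → V_4 = 1.882
Node n5: branches {R1, R2, R3, R4, R6, R7, R10, R15, R16, R17, R19, Itest} → V_5 = -0.03209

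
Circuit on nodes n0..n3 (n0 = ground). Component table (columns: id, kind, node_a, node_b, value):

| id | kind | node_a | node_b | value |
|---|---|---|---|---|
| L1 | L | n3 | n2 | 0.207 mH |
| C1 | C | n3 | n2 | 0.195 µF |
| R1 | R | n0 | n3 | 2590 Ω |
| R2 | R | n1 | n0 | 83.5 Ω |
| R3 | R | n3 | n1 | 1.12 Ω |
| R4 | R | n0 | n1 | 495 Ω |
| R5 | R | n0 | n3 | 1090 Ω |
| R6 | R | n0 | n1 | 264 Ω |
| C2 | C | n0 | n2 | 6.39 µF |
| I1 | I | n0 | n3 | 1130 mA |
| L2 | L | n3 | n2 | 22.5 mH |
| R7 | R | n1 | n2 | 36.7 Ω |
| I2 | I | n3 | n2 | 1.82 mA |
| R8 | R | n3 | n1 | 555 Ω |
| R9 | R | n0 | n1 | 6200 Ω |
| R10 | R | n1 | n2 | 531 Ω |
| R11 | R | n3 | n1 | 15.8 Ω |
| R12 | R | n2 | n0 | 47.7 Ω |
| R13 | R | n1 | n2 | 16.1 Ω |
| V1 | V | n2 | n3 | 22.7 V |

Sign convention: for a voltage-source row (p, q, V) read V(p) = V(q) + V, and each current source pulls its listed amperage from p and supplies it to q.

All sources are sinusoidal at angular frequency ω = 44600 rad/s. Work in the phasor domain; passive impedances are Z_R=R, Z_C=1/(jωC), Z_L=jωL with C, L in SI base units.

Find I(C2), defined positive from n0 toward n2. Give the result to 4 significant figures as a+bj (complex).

-1.496-0.2095j A

Element admittances at ω=44600 rad/s:
  Y(L1) = 0.000-0.1083j S between n3,n2
  Y(C1) = 0.000+0.008697j S between n3,n2
  Y(R1) = 0.0003861+0.000j S between n0,n3
  Y(R2) = 0.01198+0.000j S between n1,n0
  Y(R3) = 0.8929+0.000j S between n3,n1
  Y(R4) = 0.002020+0.000j S between n0,n1
  Y(R5) = 0.0009174+0.000j S between n0,n3
  Y(R6) = 0.003788+0.000j S between n0,n1
  Y(C2) = 0.000+0.2850j S between n0,n2
  I1: injects 1.13 A into n3 (from n0)
  Y(L2) = 0.000-0.0009965j S between n3,n2
  Y(R7) = 0.02725+0.000j S between n1,n2
  I2: injects 0.00182 A into n2 (from n3)
  Y(R8) = 0.001802+0.000j S between n3,n1
  Y(R9) = 0.0001613+0.000j S between n0,n1
  Y(R10) = 0.001883+0.000j S between n1,n2
  Y(R11) = 0.06329+0.000j S between n3,n1
  Y(R12) = 0.02096+0.000j S between n2,n0
  Y(R13) = 0.06211+0.000j S between n1,n2
  V1: constraint V(n2)−V(n3) = 22.7
Assemble and solve the 4×4 MNA system:
  V(n1)=-19.65-5.161j  V(n2)=0.7351-5.249j  V(n3)=-21.96-5.249j
  i(V1)=-3.370+2.193j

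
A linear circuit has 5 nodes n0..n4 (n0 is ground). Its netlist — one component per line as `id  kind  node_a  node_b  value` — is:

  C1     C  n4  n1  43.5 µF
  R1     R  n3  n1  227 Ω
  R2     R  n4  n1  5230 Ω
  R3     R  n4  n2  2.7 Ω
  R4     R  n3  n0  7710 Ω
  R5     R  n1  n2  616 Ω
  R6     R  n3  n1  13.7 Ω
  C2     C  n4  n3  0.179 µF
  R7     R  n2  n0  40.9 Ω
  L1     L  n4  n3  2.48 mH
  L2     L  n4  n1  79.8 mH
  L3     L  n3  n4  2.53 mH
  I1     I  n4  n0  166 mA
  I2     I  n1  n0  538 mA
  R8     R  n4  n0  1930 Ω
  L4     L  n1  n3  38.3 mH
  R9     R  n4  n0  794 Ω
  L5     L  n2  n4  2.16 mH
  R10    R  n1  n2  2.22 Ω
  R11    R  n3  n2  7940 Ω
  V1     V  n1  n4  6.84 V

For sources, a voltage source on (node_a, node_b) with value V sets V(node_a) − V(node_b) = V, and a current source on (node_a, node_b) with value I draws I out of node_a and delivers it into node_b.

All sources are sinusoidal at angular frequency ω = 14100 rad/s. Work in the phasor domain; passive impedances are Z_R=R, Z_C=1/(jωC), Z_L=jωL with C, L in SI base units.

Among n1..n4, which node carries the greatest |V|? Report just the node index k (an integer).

4

Apply KCL at each of the 4 non-ground nodes and solve the resulting linear system.
Node n1: branches {C1, R1, R2, R5, R6, L2, I2, L4, R10, V1} → V_1 = -24.10-0.1841j
Node n2: branches {R3, R5, R7, L5, R10, R11} → V_2 = -26.40-0.002377j
Node n3: branches {R1, R4, R6, C2, L1, L3, L4, R11} → V_3 = -26.34+2.971j
Node n4: branches {C1, R2, R3, C2, L1, L2, L3, I1, R8, R9, L5, V1} → V_4 = -30.94-0.1841j
Source currents: i(V1)=-1.748-3.859j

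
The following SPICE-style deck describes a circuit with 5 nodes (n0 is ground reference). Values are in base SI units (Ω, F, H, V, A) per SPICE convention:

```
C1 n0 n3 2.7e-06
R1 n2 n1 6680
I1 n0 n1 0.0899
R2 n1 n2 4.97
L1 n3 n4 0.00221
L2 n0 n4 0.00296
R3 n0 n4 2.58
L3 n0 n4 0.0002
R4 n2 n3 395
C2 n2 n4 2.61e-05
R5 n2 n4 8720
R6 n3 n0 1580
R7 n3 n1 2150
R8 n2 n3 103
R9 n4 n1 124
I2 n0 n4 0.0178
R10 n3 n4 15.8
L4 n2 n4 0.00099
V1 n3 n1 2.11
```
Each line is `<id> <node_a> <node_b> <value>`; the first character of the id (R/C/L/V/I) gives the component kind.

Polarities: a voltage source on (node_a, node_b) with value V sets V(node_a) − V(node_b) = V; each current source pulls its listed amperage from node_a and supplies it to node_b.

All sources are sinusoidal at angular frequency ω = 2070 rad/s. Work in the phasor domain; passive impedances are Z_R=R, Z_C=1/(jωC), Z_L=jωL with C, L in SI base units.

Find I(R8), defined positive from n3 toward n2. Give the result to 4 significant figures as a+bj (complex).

0.01460+0.008390j A

MNA unknowns: 4 node voltages V₁..V_4 plus 1 source current (V1)
C1: Y=0.000+0.005589j on G[0,3]
R1: Y=0.0001497+0.000j on G[2,1]
I1: z[0]−=0.0899, z[1]+=0.0899
R2: Y=0.2012+0.000j on G[1,2]
L1: Y=0.000-0.2186j on G[3,4]
L2: Y=0.000-0.1632j on G[0,4]
R3: Y=0.3876+0.000j on G[0,4]
L3: Y=0.000-2.415j on G[0,4]
R4: Y=0.002532+0.000j on G[2,3]
C2: Y=0.000+0.05403j on G[2,4]
R5: Y=0.0001147+0.000j on G[2,4]
R6: Y=0.0006329+0.000j on G[3,0]
R7: Y=0.0004651+0.000j on G[3,1]
R8: Y=0.009709+0.000j on G[2,3]
R9: Y=0.008065+0.000j on G[4,1]
I2: z[0]−=0.0178, z[4]+=0.0178
R10: Y=0.06329+0.000j on G[3,4]
L4: Y=0.000-0.4880j on G[2,4]
V1: row V3−V1=2.11, i_V1 at 3,1
solve → V1=-1.023+0.6670j, V2=-0.4166-0.1972j, V3=1.087+0.6670j, V4=0.008776+0.04163j
aux → i_V1=-0.2213+0.1790j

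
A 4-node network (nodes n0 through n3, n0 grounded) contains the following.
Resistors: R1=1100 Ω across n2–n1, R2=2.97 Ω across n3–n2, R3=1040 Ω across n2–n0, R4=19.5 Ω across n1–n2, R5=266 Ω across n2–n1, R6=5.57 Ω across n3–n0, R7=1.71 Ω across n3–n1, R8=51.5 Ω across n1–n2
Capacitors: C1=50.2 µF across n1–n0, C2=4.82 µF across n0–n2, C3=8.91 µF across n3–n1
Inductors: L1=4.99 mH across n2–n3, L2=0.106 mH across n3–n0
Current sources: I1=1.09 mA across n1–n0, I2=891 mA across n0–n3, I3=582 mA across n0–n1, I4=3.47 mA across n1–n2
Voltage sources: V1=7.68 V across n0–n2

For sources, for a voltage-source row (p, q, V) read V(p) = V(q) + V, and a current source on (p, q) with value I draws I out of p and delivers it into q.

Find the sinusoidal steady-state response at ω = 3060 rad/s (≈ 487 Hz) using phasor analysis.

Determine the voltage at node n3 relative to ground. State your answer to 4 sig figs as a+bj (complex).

Element admittances at ω=3060 rad/s:
  Y(R1) = 0.0009091+0.000j S between n2,n1
  Y(C1) = 0.000+0.1536j S between n1,n0
  Y(R2) = 0.3367+0.000j S between n3,n2
  Y(L1) = 0.000-0.06549j S between n2,n3
  Y(R3) = 0.0009615+0.000j S between n2,n0
  Y(L2) = 0.000-3.083j S between n3,n0
  Y(C2) = 0.000+0.01475j S between n0,n2
  Y(R4) = 0.05128+0.000j S between n1,n2
  Y(R5) = 0.003759+0.000j S between n2,n1
  I1: injects 0.00109 A into n0 (from n1)
  Y(R6) = 0.1795+0.000j S between n3,n0
  Y(R7) = 0.5848+0.000j S between n3,n1
  I2: injects 0.891 A into n3 (from n0)
  Y(R8) = 0.01942+0.000j S between n1,n2
  Y(C3) = 0.000+0.02726j S between n3,n1
  I3: injects 0.582 A into n1 (from n0)
  I4: injects 0.00347 A into n2 (from n1)
  V1: constraint V(n0)−V(n2) = 7.68
Assemble and solve the 4×4 MNA system:
  V(n1)=-0.3195-0.3712j  V(n2)=-7.680+0.000j  V(n3)=-0.2671-0.5054j
  i(V1)=-3.028+0.5704j

-0.2671-0.5054j V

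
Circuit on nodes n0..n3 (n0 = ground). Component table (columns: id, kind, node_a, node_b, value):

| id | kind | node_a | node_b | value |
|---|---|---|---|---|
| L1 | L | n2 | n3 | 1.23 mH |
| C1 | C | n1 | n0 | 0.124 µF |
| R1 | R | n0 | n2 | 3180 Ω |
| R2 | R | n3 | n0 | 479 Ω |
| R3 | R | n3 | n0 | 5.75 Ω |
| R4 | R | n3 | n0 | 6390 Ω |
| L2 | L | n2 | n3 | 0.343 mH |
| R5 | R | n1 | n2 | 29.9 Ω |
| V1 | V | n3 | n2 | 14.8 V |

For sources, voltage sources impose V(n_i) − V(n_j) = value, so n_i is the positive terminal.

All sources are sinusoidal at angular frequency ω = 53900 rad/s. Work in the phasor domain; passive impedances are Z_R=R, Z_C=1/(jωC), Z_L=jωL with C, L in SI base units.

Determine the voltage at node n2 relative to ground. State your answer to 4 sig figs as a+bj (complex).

-14.65+0.5296j V

Element admittances at ω=53900 rad/s:
  Y(L1) = 0.000-0.01508j S between n2,n3
  Y(C1) = 0.000+0.006684j S between n1,n0
  Y(R1) = 0.0003145+0.000j S between n0,n2
  Y(R2) = 0.002088+0.000j S between n3,n0
  Y(R3) = 0.1739+0.000j S between n3,n0
  Y(R4) = 0.0001565+0.000j S between n3,n0
  Y(L2) = 0.000-0.05409j S between n2,n3
  Y(R5) = 0.03344+0.000j S between n1,n2
  V1: constraint V(n3)−V(n2) = 14.8
Assemble and solve the 4×4 MNA system:
  V(n1)=-13.98+3.324j  V(n2)=-14.65+0.5296j  V(n3)=0.1523+0.5296j
  i(V1)=-0.02682+0.9305j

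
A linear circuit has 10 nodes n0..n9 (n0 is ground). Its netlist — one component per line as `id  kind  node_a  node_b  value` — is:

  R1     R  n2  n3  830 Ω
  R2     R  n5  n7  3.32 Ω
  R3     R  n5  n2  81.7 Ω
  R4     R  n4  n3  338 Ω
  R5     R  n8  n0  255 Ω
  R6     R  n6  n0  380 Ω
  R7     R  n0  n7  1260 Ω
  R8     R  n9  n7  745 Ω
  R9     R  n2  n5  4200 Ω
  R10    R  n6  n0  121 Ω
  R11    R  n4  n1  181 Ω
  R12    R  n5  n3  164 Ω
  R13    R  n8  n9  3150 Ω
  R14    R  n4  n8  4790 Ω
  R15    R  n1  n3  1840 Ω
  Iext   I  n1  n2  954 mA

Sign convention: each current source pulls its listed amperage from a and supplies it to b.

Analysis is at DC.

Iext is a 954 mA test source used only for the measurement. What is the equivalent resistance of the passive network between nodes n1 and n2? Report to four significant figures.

MNA unknowns: 9 node voltages V₁..V_9
R1: Y=0.001205 on G[2,3]
R2: Y=0.3012 on G[5,7]
R3: Y=0.01224 on G[5,2]
R4: Y=0.002959 on G[4,3]
R5: Y=0.003922 on G[8,0]
R6: Y=0.002632 on G[6,0]
R7: Y=0.0007937 on G[0,7]
R8: Y=0.001342 on G[9,7]
R9: Y=0.0002381 on G[2,5]
R10: Y=0.008264 on G[6,0]
R11: Y=0.005525 on G[4,1]
R12: Y=0.006098 on G[5,3]
R13: Y=0.0003175 on G[8,9]
R14: Y=0.0002088 on G[4,8]
R15: Y=0.0005435 on G[1,3]
Iext: z[1]−=0.954, z[2]+=0.954
solve → V1=-429.6, V2=113.5, V3=-58.98, V4=-293.4, V5=53.71, V6=0.000, V7=53.52, V8=-10.83, V9=41.21

R_eq = 569.3 Ω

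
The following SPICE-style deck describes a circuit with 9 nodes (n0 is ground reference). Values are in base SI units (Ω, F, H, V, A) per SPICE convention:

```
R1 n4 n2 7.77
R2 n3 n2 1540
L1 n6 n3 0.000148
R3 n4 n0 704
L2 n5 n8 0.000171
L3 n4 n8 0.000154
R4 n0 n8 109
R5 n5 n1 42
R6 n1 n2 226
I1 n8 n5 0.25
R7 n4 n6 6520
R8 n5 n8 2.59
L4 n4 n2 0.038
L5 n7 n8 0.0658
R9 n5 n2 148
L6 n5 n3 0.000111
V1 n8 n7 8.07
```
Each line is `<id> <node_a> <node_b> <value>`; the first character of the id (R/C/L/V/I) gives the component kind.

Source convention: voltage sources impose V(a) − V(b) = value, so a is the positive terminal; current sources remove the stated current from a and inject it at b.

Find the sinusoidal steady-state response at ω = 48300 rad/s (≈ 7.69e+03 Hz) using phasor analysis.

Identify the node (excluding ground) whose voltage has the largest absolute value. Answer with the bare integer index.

7

MNA unknowns: 8 node voltages V₁..V_8 plus 1 source current (V1)
R1: Y=0.1287+0.000j on G[4,2]
R2: Y=0.0006494+0.000j on G[3,2]
L1: Y=0.000-0.1399j on G[6,3]
R3: Y=0.001420+0.000j on G[4,0]
L2: Y=0.000-0.1211j on G[5,8]
L3: Y=0.000-0.1344j on G[4,8]
R4: Y=0.009174+0.000j on G[0,8]
R5: Y=0.02381+0.000j on G[5,1]
R6: Y=0.004425+0.000j on G[1,2]
I1: z[8]−=0.25, z[5]+=0.25
R7: Y=0.0001534+0.000j on G[4,6]
R8: Y=0.3861+0.000j on G[5,8]
L4: Y=0.000-0.0005448j on G[4,2]
L5: Y=0.000-0.0003146j on G[7,8]
R9: Y=0.006757+0.000j on G[5,2]
L6: Y=0.000-0.1865j on G[5,3]
V1: row V8−V7=8.07, i_V1 at 8,7
solve → V1=0.4930+0.1521j, V2=0.03819+0.05000j, V3=0.5780+0.1687j, V4=-0.008440+0.03934j, V5=0.5775+0.1710j, V6=0.5781+0.1680j, V7=-8.069-0.006092j, V8=0.001307-0.006092j
aux → i_V1=0.000+0.002539j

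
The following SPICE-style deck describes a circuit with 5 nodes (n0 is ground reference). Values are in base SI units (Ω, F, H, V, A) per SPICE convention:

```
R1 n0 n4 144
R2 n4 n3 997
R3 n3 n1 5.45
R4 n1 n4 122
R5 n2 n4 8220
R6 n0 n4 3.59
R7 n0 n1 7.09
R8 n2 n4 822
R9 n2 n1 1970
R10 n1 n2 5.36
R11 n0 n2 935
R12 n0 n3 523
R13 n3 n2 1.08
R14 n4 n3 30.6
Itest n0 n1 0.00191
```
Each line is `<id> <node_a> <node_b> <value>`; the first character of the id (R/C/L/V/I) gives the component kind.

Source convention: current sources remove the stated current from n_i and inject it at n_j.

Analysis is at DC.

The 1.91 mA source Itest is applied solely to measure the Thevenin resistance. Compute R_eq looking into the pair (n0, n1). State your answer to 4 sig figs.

Apply KCL at each of the 4 non-ground nodes and solve the resulting linear system.
Node n1: branches {R3, R4, R7, R9, R10, Itest} → V_1 = 0.01069
Node n2: branches {R5, R8, R9, R10, R11, R13} → V_2 = 0.009885
Node n3: branches {R2, R3, R12, R13, R14} → V_3 = 0.009745
Node n4: branches {R1, R2, R4, R5, R6, R8, R14} → V_4 = 0.001305

R_eq = 5.598 Ω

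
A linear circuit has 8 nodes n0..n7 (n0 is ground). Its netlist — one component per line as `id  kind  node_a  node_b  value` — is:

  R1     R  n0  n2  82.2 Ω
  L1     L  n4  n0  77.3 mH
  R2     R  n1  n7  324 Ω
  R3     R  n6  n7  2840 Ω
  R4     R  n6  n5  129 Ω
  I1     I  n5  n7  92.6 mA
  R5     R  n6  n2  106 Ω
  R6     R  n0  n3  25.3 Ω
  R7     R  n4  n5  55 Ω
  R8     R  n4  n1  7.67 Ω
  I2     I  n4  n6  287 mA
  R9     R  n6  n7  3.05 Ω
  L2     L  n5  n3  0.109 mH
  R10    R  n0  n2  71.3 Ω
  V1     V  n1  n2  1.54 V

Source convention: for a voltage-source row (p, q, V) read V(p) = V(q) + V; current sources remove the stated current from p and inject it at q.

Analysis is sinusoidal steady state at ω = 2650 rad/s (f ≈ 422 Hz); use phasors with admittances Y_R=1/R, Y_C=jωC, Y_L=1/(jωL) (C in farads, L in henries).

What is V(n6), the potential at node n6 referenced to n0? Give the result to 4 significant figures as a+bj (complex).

Apply KCL at each of the 7 non-ground nodes and solve the resulting linear system.
Node n1: branches {R2, R8, V1} → V_1 = 0.8376-0.1259j
Node n2: branches {R1, R5, R10, V1} → V_2 = -0.7024-0.1259j
Node n3: branches {R6, L2} → V_3 = 0.4844-0.05645j
Node n4: branches {L1, R7, R8, I2} → V_4 = -1.132-0.1539j
Node n5: branches {R4, I1, R7, L2} → V_5 = 0.4851-0.05092j
Node n6: branches {R3, R4, R5, I2, R9} → V_6 = 18.69-0.09717j
Node n7: branches {R2, R3, I1, R9} → V_7 = 18.81-0.09744j
Source currents: i(V1)=-0.2014-0.003567j

18.69-0.09717j V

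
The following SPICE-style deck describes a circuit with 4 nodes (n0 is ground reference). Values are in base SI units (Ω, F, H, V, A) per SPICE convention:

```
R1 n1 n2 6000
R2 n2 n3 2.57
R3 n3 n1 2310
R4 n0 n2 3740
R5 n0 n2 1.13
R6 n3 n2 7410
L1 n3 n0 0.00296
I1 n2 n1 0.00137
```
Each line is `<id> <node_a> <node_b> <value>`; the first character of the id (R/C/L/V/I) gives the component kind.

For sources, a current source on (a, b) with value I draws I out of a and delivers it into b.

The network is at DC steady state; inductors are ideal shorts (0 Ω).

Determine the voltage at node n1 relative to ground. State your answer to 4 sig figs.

MNA unknowns: 3 node voltages V₁..V_3 plus 1 source current (L1)
R1: Y=0.0001667 on G[1,2]
R2: Y=0.3891 on G[2,3]
R3: Y=0.0004329 on G[3,1]
R4: Y=0.0002674 on G[0,2]
R5: Y=0.8850 on G[0,2]
R6: Y=0.0001350 on G[3,2]
L1: row V3−V0=0, i_L1 at 3,0
I1: z[2]−=0.00137, z[1]+=0.00137
solve → V1=2.285, V2=-0.0007761, V3=0.000
aux → i_L1=0.0006870

2.285 V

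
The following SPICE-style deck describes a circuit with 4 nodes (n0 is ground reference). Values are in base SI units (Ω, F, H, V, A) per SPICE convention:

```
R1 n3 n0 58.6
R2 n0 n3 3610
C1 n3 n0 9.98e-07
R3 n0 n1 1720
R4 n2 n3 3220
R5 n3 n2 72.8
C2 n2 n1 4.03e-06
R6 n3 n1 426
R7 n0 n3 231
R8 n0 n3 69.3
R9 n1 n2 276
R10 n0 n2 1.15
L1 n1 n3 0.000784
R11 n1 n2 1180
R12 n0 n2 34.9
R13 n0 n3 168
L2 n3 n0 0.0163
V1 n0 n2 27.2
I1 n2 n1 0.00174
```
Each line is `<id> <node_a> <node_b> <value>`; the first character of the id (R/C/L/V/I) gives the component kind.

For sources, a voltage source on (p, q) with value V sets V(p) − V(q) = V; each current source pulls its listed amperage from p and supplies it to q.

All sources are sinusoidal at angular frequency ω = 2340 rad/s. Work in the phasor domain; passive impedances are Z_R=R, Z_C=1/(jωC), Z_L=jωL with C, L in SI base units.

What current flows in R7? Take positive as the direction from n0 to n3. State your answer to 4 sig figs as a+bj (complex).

0.02983+0.02531j A

Apply KCL at each of the 3 non-ground nodes and solve the resulting linear system.
Node n1: branches {R3, C2, R6, R9, L1, R11, I1} → V_1 = -6.593-6.113j
Node n2: branches {R4, R5, C2, R9, R10, R11, R12, V1, I1} → V_2 = -27.20+0.000j
Node n3: branches {R1, R2, C1, R4, R5, R6, R7, R8, L1, R13, L2} → V_3 = -6.892-5.847j
Source currents: i(V1)=-24.86-0.08486j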